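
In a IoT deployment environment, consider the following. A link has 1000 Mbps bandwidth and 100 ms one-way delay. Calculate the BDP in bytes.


Given: bandwidth = 1000 Mbps, delay = 100 ms
BDP in bits = 1000 * 10^6 * 100 / 1000
BDP in bits = 100000000
BDP in bytes = 100000000 / 8 = 12500000

12500000


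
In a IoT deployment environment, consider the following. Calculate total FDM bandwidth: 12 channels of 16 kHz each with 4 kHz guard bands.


Given: 12 channels, 16 kHz each, guard = 4 kHz
Channel bandwidth = 12 * 16 = 192 kHz
Guard bands = 11 gaps * 4 kHz = 44 kHz
Total = 192 + 44 = 236 kHz

236


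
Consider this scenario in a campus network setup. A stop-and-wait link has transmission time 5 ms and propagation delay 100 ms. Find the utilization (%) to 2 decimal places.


Given: Ttrans = 5 ms, Tprop = 100 ms
RTT = 2 * Tprop = 2 * 100 = 200 ms
U = Ttrans / (Ttrans + RTT)
U = 5 / (5 + 200)
U = 5 / 205 = 0.02439
U% = 2.44%

2.44


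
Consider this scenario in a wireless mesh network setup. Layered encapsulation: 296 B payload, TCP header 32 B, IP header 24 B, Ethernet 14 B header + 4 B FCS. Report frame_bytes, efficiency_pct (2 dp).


TCP segment = 296 + 32 = 328 B
IP packet = 328 + 24 = 352 B
Ethernet frame = 352 + 14 + 4 = 370 B
Efficiency = app / frame = 296 / 370 = 0.800000 = 80.0000% -> 80.00% (2 dp)

370, 80.00


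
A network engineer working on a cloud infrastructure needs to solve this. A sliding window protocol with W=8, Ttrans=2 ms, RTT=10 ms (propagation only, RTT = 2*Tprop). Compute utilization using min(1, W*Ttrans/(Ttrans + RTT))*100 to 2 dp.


Given: W = 8, Ttrans = 2 ms, RTT = 10 ms (= 2 * Tprop, Tprop = 5 ms)
Cycle time = Ttrans + RTT = 2 + 10 = 12 ms (first packet sent until its ACK returns)
W * Ttrans = 8 * 2 = 16 ms of sending per cycle
W * Ttrans / (Ttrans + RTT) = 16 / 12 = 1.333333
U = min(1, 1.333333) = 1.000000
U% = 100.00%

100.00


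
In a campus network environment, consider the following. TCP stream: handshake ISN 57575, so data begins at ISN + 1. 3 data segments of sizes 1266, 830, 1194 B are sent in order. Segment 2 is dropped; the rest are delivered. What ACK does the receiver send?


SYN uses sequence number 57575; first data byte = ISN + 1 = 57576.
Segment 1: SEQ = 57576, len = 1266 B, covers [57576, 58841]
Segment 2: SEQ = 58842, len = 830 B, covers [58842, 59671] [LOST]
Segment 3: SEQ = 59672, len = 1194 B, covers [59672, 60865]
In-order data received: bytes [57576, 58841] (segments 1..1).
Segment 2 missing -> gap begins at byte 58842; later segments buffered out of order.
Cumulative ACK = next expected in-order byte = 57576 + 1266 = 58842

58842


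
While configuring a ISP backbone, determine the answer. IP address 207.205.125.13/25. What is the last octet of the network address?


Given: IP = 207.205.125.13, prefix = /25
Subnet mask = 255.255.255.128
Last octet of IP: 13
Last octet of mask: 128
Network last octet = 13 AND 128 = 0

0


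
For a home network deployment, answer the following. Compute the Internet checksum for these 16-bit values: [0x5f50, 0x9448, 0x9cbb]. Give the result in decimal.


Given words: [0x5f50, 0x9448, 0x9cbb]
Step 1: Sum all words
Raw sum = 24400 + 37960 + 40123 = 102483
Step 2: Fold carry: (36947 + 1) = 36948
One's complement = ~36948 & 0xFFFF = 28587

28587


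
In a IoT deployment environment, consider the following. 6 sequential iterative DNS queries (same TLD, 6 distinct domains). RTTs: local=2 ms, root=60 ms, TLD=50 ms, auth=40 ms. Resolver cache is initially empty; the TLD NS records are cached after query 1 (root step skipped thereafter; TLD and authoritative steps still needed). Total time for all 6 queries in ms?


Lookup 1 (cold cache): local + root + TLD + auth = 2 + 60 + 50 + 40 = 152 ms
Lookups 2..6 (TLD NS cached -> skip root; new domain -> still ask TLD and auth): local + TLD + auth = 2 + 50 + 40 = 92 ms each
Remaining 5 lookups: 5 * 92 = 460 ms
Total = 152 + 460 = 612 ms

612


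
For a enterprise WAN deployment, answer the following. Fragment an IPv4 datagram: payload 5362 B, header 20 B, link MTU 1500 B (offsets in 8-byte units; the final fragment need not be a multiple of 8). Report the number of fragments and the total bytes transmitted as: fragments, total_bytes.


Max data per non-final fragment = floor((MTU - header)/8)*8 = floor((1500 - 20)/8)*8 = floor(1480/8)*8 = 1480 B
Final fragment needs no 8-byte alignment: it can carry up to MTU - header = 1480 B
Non-final fragments needed = ceil((payload - 1480) / 1480) = ceil(3882/1480) = ceil(2.6230) = 3
Number of fragments = 3 + 1 = 4
Fragment sizes (data): 3 * 1480 B + 922 B (last, 922 <= 1480 OK)
Total bytes sent = payload + n_frags * header = 5362 + 4*20 = 5362 + 80 = 5442 B

4, 5442


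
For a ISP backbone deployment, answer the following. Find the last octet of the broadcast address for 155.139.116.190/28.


Given: IP = 155.139.116.190, prefix = /28
Host bits = 32 - 28 = 4
Network last octet = 190 AND mask = 176
Host part size = 2^4 - 1 = 15
Broadcast last octet = 176 OR 15 = 191

191


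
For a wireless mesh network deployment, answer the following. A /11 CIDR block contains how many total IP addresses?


Given: CIDR prefix /11
Host bits = 32 - 11 = 21
Total addresses = 2^21 = 2097152

2097152


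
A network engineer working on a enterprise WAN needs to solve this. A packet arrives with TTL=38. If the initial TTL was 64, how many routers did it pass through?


Given: initial TTL = 64, received TTL = 38
Hops = initial TTL - received TTL
Hops = 64 - 38 = 26

26


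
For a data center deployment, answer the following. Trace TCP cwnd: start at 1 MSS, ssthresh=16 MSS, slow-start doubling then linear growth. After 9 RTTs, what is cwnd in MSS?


RTT 0: cwnd = 1 MSS (initial)
RTT 1: cwnd = 2 MSS (slow start, doubled)
RTT 2: cwnd = 4 MSS (slow start, doubled)
RTT 3: cwnd = 8 MSS (slow start, doubled)
RTT 4: cwnd = 16 MSS (slow start, doubled)
RTT 5: cwnd = 17 MSS (congestion avoidance, +1)
RTT 6: cwnd = 18 MSS (congestion avoidance, +1)
RTT 7: cwnd = 19 MSS (congestion avoidance, +1)
RTT 8: cwnd = 20 MSS (congestion avoidance, +1)
RTT 9: cwnd = 21 MSS (congestion avoidance, +1)

21


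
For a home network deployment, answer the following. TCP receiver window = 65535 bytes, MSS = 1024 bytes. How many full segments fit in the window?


Given: RWND = 65535 bytes, MSS = 1024 bytes
Full segments = floor(RWND / MSS)
Full segments = floor(65535 / 1024)
Full segments = floor(63.999) = 63

63


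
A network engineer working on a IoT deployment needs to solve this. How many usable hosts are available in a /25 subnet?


Given: subnet mask /25
Host bits = 32 - 25 = 7
Total addresses = 2^7 = 128
Usable hosts = 128 - 2 (network + broadcast) = 126

126


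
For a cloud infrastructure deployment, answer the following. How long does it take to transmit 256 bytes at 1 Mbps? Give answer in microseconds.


Given: packet = 256 bytes, bandwidth = 1 Mbps
Packet in bits = 256 * 8 = 2048 bits
Bandwidth = 1 * 10^6 = 1000000 bps
Time = 2048 / 1000000 seconds
Time in us = 2048 * 10^6 / 1000000 = 2048

2048


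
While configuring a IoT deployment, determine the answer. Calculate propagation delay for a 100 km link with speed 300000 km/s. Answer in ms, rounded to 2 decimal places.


Given: distance = 100 km, speed = 300000 km/s
Delay = distance / speed = 100 / 300000 seconds
Delay in ms = 100 * 1000 / 300000
Delay = 0.3333 ms
Rounded to 2 dp = 0.33 ms

0.33


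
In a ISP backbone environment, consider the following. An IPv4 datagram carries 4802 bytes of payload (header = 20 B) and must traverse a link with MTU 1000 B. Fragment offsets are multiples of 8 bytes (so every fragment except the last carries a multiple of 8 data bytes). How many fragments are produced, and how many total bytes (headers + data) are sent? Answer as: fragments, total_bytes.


Max data per non-final fragment = floor((MTU - header)/8)*8 = floor((1000 - 20)/8)*8 = floor(980/8)*8 = 976 B
Final fragment needs no 8-byte alignment: it can carry up to MTU - header = 980 B
Non-final fragments needed = ceil((payload - 980) / 976) = ceil(3822/976) = ceil(3.9160) = 4
Number of fragments = 4 + 1 = 5
Fragment sizes (data): 4 * 976 B + 898 B (last, 898 <= 980 OK)
Total bytes sent = payload + n_frags * header = 4802 + 5*20 = 4802 + 100 = 4902 B

5, 4902


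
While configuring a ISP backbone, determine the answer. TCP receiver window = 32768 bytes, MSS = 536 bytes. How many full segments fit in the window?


Given: RWND = 32768 bytes, MSS = 536 bytes
Full segments = floor(RWND / MSS)
Full segments = floor(32768 / 536)
Full segments = floor(61.1343) = 61

61


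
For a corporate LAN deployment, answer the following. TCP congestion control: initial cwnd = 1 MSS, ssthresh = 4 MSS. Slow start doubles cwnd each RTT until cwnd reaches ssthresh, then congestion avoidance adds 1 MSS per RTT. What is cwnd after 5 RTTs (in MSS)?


RTT 0: cwnd = 1 MSS (initial)
RTT 1: cwnd = 2 MSS (slow start, doubled)
RTT 2: cwnd = 4 MSS (slow start, doubled)
RTT 3: cwnd = 5 MSS (congestion avoidance, +1)
RTT 4: cwnd = 6 MSS (congestion avoidance, +1)
RTT 5: cwnd = 7 MSS (congestion avoidance, +1)

7


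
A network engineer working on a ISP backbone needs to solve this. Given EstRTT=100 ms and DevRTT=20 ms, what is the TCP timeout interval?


Given: EstRTT = 100 ms, DevRTT = 20 ms
Timeout = EstRTT + 4 * DevRTT
4 * DevRTT = 4 * 20 = 80
Timeout = 100 + 80 = 180 ms

180


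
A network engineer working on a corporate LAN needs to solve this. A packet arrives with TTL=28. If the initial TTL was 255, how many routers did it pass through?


Given: initial TTL = 255, received TTL = 28
Hops = initial TTL - received TTL
Hops = 255 - 28 = 227

227


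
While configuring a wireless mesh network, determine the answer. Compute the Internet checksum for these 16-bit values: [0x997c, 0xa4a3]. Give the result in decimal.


Given words: [0x997c, 0xa4a3]
Step 1: Sum all words
Raw sum = 39292 + 42147 = 81439
Step 2: Fold carry: (15903 + 1) = 15904
One's complement = ~15904 & 0xFFFF = 49631

49631


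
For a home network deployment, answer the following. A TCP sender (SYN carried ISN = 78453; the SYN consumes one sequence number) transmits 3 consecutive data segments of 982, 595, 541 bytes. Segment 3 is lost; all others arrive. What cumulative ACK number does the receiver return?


SYN uses sequence number 78453; first data byte = ISN + 1 = 78454.
Segment 1: SEQ = 78454, len = 982 B, covers [78454, 79435]
Segment 2: SEQ = 79436, len = 595 B, covers [79436, 80030]
Segment 3: SEQ = 80031, len = 541 B, covers [80031, 80571] [LOST]
In-order data received: bytes [78454, 80030] (segments 1..2).
Segment 3 missing -> gap begins at byte 80031.
Cumulative ACK = next expected in-order byte = 78454 + 982 + 595 = 80031

80031


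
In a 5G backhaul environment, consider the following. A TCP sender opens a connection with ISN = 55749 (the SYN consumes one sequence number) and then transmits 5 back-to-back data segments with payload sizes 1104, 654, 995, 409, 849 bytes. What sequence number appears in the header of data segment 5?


The SYN occupies sequence number ISN = 55749, so the first data byte is ISN + 1 = 55750.
SEQ of data segment i = (ISN + 1) + sum of payload sizes of segments 1..i-1.
Segment 1: SEQ = 55750, payload = 1104 bytes
Segment 2: SEQ = 56854, payload = 654 bytes
Segment 3: SEQ = 57508, payload = 995 bytes
Segment 4: SEQ = 58503, payload = 409 bytes
Segment 5: SEQ = 58912, payload = 849 bytes
SEQ of segment 5 = 55750 + 1104 + 654 + 995 + 409 = 58912

58912


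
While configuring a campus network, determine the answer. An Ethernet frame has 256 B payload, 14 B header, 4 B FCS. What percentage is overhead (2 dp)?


Given: payload = 256 B, header = 14 B, trailer = 4 B
Overhead bytes = header + trailer = 14 + 4 = 18
Total frame = payload + overhead = 256 + 18 = 274
Overhead % = 18 / 274 * 100 = 6.5693% -> 6.57% (2 dp)

6.57


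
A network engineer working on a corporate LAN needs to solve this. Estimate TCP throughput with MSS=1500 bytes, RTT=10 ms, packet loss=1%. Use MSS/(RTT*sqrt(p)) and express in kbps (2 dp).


Given: MSS = 1500 bytes, RTT = 10 ms, loss = 1%
RTT in seconds = 10 / 1000 = 0.01
Loss rate = 1% = 0.01
sqrt(loss) = sqrt(0.01) = 0.1
Throughput (bytes/s) = 1500 / (0.01 * 0.1) = 1500000.0000
Throughput (kbps) = 1500000.0000 * 8 / 1000 = 12000.000000 -> 12000.00 kbps (2 dp)

12000.00


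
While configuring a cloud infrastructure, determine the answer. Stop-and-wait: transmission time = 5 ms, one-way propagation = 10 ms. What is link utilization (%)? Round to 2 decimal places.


Given: Ttrans = 5 ms, Tprop = 10 ms
RTT = 2 * Tprop = 2 * 10 = 20 ms
U = Ttrans / (Ttrans + RTT)
U = 5 / (5 + 20)
U = 5 / 25 = 0.2
U% = 20.00%

20.00


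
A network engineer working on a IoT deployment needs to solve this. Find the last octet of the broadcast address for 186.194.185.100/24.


Given: IP = 186.194.185.100, prefix = /24
Host bits = 32 - 24 = 8
Network last octet = 100 AND mask = 0
Host part size = 2^8 - 1 = 255
Broadcast last octet = 0 OR 255 = 255

255


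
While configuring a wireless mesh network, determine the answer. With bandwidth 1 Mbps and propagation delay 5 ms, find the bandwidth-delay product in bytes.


Given: bandwidth = 1 Mbps, delay = 5 ms
BDP in bits = 1 * 10^6 * 5 / 1000
BDP in bits = 5000
BDP in bytes = 5000 / 8 = 625

625


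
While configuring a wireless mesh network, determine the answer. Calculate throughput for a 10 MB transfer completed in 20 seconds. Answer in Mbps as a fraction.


Given: file = 10 MB, time = 20 s
File in Mb = 10 * 8 = 80 Mb
Throughput = 80 / 20 Mbps
Throughput = 4 Mbps

4


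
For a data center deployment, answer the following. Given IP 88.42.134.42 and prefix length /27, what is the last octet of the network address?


Given: IP = 88.42.134.42, prefix = /27
Subnet mask = 255.255.255.224
Last octet of IP: 42
Last octet of mask: 224
Network last octet = 42 AND 224 = 32

32


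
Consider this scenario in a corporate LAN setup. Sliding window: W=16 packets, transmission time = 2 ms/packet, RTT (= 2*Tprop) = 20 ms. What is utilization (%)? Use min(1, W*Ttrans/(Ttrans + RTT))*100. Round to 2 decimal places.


Given: W = 16, Ttrans = 2 ms, RTT = 20 ms (= 2 * Tprop, Tprop = 10 ms)
Cycle time = Ttrans + RTT = 2 + 20 = 22 ms (first packet sent until its ACK returns)
W * Ttrans = 16 * 2 = 32 ms of sending per cycle
W * Ttrans / (Ttrans + RTT) = 32 / 22 = 1.454545
U = min(1, 1.454545) = 1.000000
U% = 100.00%

100.00


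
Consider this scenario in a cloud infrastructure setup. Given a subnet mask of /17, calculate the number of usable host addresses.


Given: subnet mask /17
Host bits = 32 - 17 = 15
Total addresses = 2^15 = 32768
Usable hosts = 32768 - 2 (network + broadcast) = 32766

32766


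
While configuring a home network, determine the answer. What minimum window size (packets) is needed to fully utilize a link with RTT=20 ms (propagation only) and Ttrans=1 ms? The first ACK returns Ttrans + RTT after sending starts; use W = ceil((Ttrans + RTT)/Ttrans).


Given: Ttrans = 1 ms, RTT = 20 ms (= 2 * Tprop, Tprop = 10 ms)
Time until first ACK returns = Ttrans + RTT = 1 + 20 = 21 ms
Need W * Ttrans >= Ttrans + RTT  ->  W >= (Ttrans + RTT) / Ttrans
(Ttrans + RTT) / Ttrans = 21 / 1 = 21
W_min = ceil(21) = 21

21


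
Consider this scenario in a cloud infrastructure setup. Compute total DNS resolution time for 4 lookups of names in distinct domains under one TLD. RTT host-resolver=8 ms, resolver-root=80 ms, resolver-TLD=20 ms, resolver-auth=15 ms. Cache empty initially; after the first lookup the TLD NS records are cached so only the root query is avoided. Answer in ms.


Lookup 1 (cold cache): local + root + TLD + auth = 8 + 80 + 20 + 15 = 123 ms
Lookups 2..4 (TLD NS cached -> skip root; new domain -> still ask TLD and auth): local + TLD + auth = 8 + 20 + 15 = 43 ms each
Remaining 3 lookups: 3 * 43 = 129 ms
Total = 123 + 129 = 252 ms

252


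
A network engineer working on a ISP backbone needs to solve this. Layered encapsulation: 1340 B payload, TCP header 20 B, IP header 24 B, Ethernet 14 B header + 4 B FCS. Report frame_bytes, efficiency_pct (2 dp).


TCP segment = 1340 + 20 = 1360 B
IP packet = 1360 + 24 = 1384 B
Ethernet frame = 1384 + 14 + 4 = 1402 B
Efficiency = app / frame = 1340 / 1402 = 0.955777 = 95.5777% -> 95.58% (2 dp)

1402, 95.58


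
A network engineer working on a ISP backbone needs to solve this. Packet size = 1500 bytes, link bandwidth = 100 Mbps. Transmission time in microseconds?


Given: packet = 1500 bytes, bandwidth = 100 Mbps
Packet in bits = 1500 * 8 = 12000 bits
Bandwidth = 100 * 10^6 = 100000000 bps
Time = 12000 / 100000000 seconds
Time in us = 12000 * 10^6 / 100000000 = 120

120


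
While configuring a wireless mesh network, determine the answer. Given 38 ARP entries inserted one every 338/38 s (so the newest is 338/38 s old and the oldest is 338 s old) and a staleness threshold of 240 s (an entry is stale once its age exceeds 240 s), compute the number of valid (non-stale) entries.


Ages are k * 338/38 s for k = 1..38 (spacing = 8.8947 s).
Entry k is valid iff k * 338/38 <= 240 iff k <= 38 * 240 / 338 = 26.9822
n_valid = floor(26.9822) = 26
(n_stale = 38 - 26 = 12)

26


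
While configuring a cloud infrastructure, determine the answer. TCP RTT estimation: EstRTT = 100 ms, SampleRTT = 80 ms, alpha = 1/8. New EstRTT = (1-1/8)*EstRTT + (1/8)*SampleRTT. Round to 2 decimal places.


Given: EstRTT = 100 ms, SampleRTT = 80 ms, alpha = 1/8
New EstRTT = (1 - alpha) * EstRTT + alpha * SampleRTT
(7/8) * 100 = 87.5
(1/8) * 80 = 10
New EstRTT = 87.5 + 10 = 97.5 ms -> 97.50 ms (2 dp)

97.50


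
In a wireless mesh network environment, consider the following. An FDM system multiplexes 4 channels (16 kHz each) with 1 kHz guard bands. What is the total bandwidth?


Given: 4 channels, 16 kHz each, guard = 1 kHz
Channel bandwidth = 4 * 16 = 64 kHz
Guard bands = 3 gaps * 1 kHz = 3 kHz
Total = 64 + 3 = 67 kHz

67


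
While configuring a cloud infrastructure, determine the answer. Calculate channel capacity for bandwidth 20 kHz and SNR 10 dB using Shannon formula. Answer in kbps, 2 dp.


Given: B = 20 kHz, SNR = 10 dB
SNR linear = 10^(10/10) = 10
1 + SNR = 11
log2(11) = 3.4594316186
C = 20 * 1000 * 3.4594316186 = 69188.6324 bps
C = 69.188632 kbps -> 69.19 kbps (2 dp)

69.19


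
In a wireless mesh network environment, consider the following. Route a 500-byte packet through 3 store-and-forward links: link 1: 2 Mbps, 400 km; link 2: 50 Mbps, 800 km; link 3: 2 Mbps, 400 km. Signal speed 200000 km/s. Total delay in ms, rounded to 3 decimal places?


Packet = 500 bytes = 4000 bits. Store-and-forward: sum (t_trans + t_prop) per link.
Link 1: t_trans = 4000/(2*10^6) s = 2.0000 ms; t_prop = 400/200000 s = 2.0000 ms; subtotal = 4.0000 ms
Link 2: t_trans = 4000/(50*10^6) s = 0.0800 ms; t_prop = 800/200000 s = 4.0000 ms; subtotal = 4.0800 ms
Link 3: t_trans = 4000/(2*10^6) s = 2.0000 ms; t_prop = 400/200000 s = 2.0000 ms; subtotal = 4.0000 ms
End-to-end = 4.0000 + 4.0800 + 4.0000 = 12.0800 ms -> 12.080 ms (3 dp)

12.080


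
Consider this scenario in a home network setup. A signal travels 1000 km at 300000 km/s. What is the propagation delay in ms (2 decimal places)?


Given: distance = 1000 km, speed = 300000 km/s
Delay = distance / speed = 1000 / 300000 seconds
Delay in ms = 1000 * 1000 / 300000
Delay = 3.3333 ms
Rounded to 2 dp = 3.33 ms

3.33


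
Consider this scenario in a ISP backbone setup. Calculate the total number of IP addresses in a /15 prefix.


Given: CIDR prefix /15
Host bits = 32 - 15 = 17
Total addresses = 2^17 = 131072

131072


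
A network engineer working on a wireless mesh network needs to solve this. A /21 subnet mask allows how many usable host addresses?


Given: subnet mask /21
Host bits = 32 - 21 = 11
Total addresses = 2^11 = 2048
Usable hosts = 2048 - 2 (network + broadcast) = 2046

2046


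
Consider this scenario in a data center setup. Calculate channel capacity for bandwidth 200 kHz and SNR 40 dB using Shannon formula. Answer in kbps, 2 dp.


Given: B = 200 kHz, SNR = 40 dB
SNR linear = 10^(40/10) = 10000
1 + SNR = 10001
log2(10001) = 13.2878566418
C = 200 * 1000 * 13.2878566418 = 2657571.3284 bps
C = 2657.571328 kbps -> 2657.57 kbps (2 dp)

2657.57


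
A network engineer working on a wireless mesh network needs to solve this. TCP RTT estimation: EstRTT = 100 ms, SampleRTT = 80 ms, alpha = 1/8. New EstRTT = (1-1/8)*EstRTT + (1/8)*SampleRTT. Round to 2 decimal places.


Given: EstRTT = 100 ms, SampleRTT = 80 ms, alpha = 1/8
New EstRTT = (1 - alpha) * EstRTT + alpha * SampleRTT
(7/8) * 100 = 87.5
(1/8) * 80 = 10
New EstRTT = 87.5 + 10 = 97.5 ms -> 97.50 ms (2 dp)

97.50


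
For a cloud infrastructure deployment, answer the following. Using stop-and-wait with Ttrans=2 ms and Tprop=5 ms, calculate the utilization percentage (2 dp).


Given: Ttrans = 2 ms, Tprop = 5 ms
RTT = 2 * Tprop = 2 * 5 = 10 ms
U = Ttrans / (Ttrans + RTT)
U = 2 / (2 + 10)
U = 2 / 12 = 0.166667
U% = 16.67%

16.67


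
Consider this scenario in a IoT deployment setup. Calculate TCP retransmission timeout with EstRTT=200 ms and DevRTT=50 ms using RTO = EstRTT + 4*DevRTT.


Given: EstRTT = 200 ms, DevRTT = 50 ms
Timeout = EstRTT + 4 * DevRTT
4 * DevRTT = 4 * 50 = 200
Timeout = 200 + 200 = 400 ms

400


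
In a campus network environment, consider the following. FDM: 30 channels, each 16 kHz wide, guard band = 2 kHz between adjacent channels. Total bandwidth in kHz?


Given: 30 channels, 16 kHz each, guard = 2 kHz
Channel bandwidth = 30 * 16 = 480 kHz
Guard bands = 29 gaps * 2 kHz = 58 kHz
Total = 480 + 58 = 538 kHz

538


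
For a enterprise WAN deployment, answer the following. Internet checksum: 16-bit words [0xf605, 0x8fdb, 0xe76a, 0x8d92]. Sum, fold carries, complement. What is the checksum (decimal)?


Given words: [0xf605, 0x8fdb, 0xe76a, 0x8d92]
Step 1: Sum all words
Raw sum = 62981 + 36827 + 59242 + 36242 = 195292
Step 2: Fold carry: (64220 + 2) = 64222
One's complement = ~64222 & 0xFFFF = 1313

1313


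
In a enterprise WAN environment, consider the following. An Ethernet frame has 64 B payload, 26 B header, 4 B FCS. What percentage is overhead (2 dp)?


Given: payload = 64 B, header = 26 B, trailer = 4 B
Overhead bytes = header + trailer = 26 + 4 = 30
Total frame = payload + overhead = 64 + 30 = 94
Overhead % = 30 / 94 * 100 = 31.9149% -> 31.91% (2 dp)

31.91


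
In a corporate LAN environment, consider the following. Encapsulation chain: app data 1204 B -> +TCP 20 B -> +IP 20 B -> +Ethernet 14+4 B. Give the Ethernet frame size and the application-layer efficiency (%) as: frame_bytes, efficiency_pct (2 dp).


TCP segment = 1204 + 20 = 1224 B
IP packet = 1224 + 20 = 1244 B
Ethernet frame = 1244 + 14 + 4 = 1262 B
Efficiency = app / frame = 1204 / 1262 = 0.954041 = 95.4041% -> 95.40% (2 dp)

1262, 95.40


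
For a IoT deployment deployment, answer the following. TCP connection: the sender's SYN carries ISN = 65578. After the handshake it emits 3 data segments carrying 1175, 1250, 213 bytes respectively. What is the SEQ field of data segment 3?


The SYN occupies sequence number ISN = 65578, so the first data byte is ISN + 1 = 65579.
SEQ of data segment i = (ISN + 1) + sum of payload sizes of segments 1..i-1.
Segment 1: SEQ = 65579, payload = 1175 bytes
Segment 2: SEQ = 66754, payload = 1250 bytes
Segment 3: SEQ = 68004, payload = 213 bytes
SEQ of segment 3 = 65579 + 1175 + 1250 = 68004

68004


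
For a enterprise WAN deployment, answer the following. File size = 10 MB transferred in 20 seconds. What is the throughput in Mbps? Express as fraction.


Given: file = 10 MB, time = 20 s
File in Mb = 10 * 8 = 80 Mb
Throughput = 80 / 20 Mbps
Throughput = 4 Mbps

4


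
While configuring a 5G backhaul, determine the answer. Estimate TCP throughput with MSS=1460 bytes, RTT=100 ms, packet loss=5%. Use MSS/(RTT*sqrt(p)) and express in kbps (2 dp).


Given: MSS = 1460 bytes, RTT = 100 ms, loss = 5%
RTT in seconds = 100 / 1000 = 0.1
Loss rate = 5% = 0.05
sqrt(loss) = sqrt(0.05) = 0.223606797750
Throughput (bytes/s) = 1460 / (0.1 * 0.223606797750) = 65293.1849
Throughput (kbps) = 65293.1849 * 8 / 1000 = 522.345480 -> 522.35 kbps (2 dp)

522.35


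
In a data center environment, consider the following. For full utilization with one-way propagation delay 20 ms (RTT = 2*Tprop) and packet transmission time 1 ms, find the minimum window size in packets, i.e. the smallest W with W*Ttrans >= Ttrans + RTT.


Given: Ttrans = 1 ms, RTT = 40 ms (= 2 * Tprop, Tprop = 20 ms)
Time until first ACK returns = Ttrans + RTT = 1 + 40 = 41 ms
Need W * Ttrans >= Ttrans + RTT  ->  W >= (Ttrans + RTT) / Ttrans
(Ttrans + RTT) / Ttrans = 41 / 1 = 41
W_min = ceil(41) = 41

41


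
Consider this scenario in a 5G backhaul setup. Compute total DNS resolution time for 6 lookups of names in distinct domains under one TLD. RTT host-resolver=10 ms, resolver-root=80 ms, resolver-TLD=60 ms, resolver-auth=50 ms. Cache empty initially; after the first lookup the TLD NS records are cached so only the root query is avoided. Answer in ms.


Lookup 1 (cold cache): local + root + TLD + auth = 10 + 80 + 60 + 50 = 200 ms
Lookups 2..6 (TLD NS cached -> skip root; new domain -> still ask TLD and auth): local + TLD + auth = 10 + 60 + 50 = 120 ms each
Remaining 5 lookups: 5 * 120 = 600 ms
Total = 200 + 600 = 800 ms

800


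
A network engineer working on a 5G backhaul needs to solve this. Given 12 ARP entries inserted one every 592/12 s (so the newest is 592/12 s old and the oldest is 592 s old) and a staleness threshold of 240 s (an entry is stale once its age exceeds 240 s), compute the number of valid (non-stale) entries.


Ages are k * 592/12 s for k = 1..12 (spacing = 49.3333 s).
Entry k is valid iff k * 592/12 <= 240 iff k <= 12 * 240 / 592 = 4.8649
n_valid = floor(4.8649) = 4
(n_stale = 12 - 4 = 8)

4


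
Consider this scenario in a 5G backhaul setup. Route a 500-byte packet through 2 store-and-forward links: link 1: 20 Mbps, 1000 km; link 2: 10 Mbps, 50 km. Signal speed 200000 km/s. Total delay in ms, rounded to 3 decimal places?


Packet = 500 bytes = 4000 bits. Store-and-forward: sum (t_trans + t_prop) per link.
Link 1: t_trans = 4000/(20*10^6) s = 0.2000 ms; t_prop = 1000/200000 s = 5.0000 ms; subtotal = 5.2000 ms
Link 2: t_trans = 4000/(10*10^6) s = 0.4000 ms; t_prop = 50/200000 s = 0.2500 ms; subtotal = 0.6500 ms
End-to-end = 5.2000 + 0.6500 = 5.8500 ms -> 5.850 ms (3 dp)

5.850


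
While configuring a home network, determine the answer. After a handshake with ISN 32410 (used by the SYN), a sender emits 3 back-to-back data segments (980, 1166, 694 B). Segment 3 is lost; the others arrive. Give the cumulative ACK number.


SYN uses sequence number 32410; first data byte = ISN + 1 = 32411.
Segment 1: SEQ = 32411, len = 980 B, covers [32411, 33390]
Segment 2: SEQ = 33391, len = 1166 B, covers [33391, 34556]
Segment 3: SEQ = 34557, len = 694 B, covers [34557, 35250] [LOST]
In-order data received: bytes [32411, 34556] (segments 1..2).
Segment 3 missing -> gap begins at byte 34557.
Cumulative ACK = next expected in-order byte = 32411 + 980 + 1166 = 34557

34557


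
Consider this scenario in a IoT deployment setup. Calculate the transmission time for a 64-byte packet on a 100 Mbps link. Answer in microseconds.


Given: packet = 64 bytes, bandwidth = 100 Mbps
Packet in bits = 64 * 8 = 512 bits
Bandwidth = 100 * 10^6 = 100000000 bps
Time = 512 / 100000000 seconds
Time in us = 512 * 10^6 / 100000000 = 5.12

5.12


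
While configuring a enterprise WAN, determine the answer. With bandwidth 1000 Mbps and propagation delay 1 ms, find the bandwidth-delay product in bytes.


Given: bandwidth = 1000 Mbps, delay = 1 ms
BDP in bits = 1000 * 10^6 * 1 / 1000
BDP in bits = 1000000
BDP in bytes = 1000000 / 8 = 125000

125000


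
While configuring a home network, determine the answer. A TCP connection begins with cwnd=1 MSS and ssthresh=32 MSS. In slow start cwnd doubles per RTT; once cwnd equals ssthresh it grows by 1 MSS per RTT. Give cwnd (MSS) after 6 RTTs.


RTT 0: cwnd = 1 MSS (initial)
RTT 1: cwnd = 2 MSS (slow start, doubled)
RTT 2: cwnd = 4 MSS (slow start, doubled)
RTT 3: cwnd = 8 MSS (slow start, doubled)
RTT 4: cwnd = 16 MSS (slow start, doubled)
RTT 5: cwnd = 32 MSS (slow start, doubled)
RTT 6: cwnd = 33 MSS (congestion avoidance, +1)

33


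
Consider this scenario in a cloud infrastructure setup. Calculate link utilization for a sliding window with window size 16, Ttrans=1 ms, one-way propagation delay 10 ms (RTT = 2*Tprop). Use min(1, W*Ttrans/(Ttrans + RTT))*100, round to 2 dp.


Given: W = 16, Ttrans = 1 ms, RTT = 20 ms (= 2 * Tprop, Tprop = 10 ms)
Cycle time = Ttrans + RTT = 1 + 20 = 21 ms (first packet sent until its ACK returns)
W * Ttrans = 16 * 1 = 16 ms of sending per cycle
W * Ttrans / (Ttrans + RTT) = 16 / 21 = 0.761905
U = min(1, 0.761905) = 0.761905
U% = 76.19%

76.19


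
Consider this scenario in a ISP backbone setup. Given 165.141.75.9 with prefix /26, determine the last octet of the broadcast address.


Given: IP = 165.141.75.9, prefix = /26
Host bits = 32 - 26 = 6
Network last octet = 9 AND mask = 0
Host part size = 2^6 - 1 = 63
Broadcast last octet = 0 OR 63 = 63

63


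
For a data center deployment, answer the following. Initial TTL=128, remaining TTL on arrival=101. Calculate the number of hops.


Given: initial TTL = 128, received TTL = 101
Hops = initial TTL - received TTL
Hops = 128 - 101 = 27

27


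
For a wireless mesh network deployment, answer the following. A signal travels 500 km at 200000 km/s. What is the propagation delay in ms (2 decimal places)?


Given: distance = 500 km, speed = 200000 km/s
Delay = distance / speed = 500 / 200000 seconds
Delay in ms = 500 * 1000 / 200000
Delay = 2.5000 ms
Rounded to 2 dp = 2.50 ms

2.50


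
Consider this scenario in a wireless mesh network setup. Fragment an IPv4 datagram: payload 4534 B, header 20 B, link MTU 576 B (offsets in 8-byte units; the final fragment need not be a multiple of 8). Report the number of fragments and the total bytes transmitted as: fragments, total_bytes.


Max data per non-final fragment = floor((MTU - header)/8)*8 = floor((576 - 20)/8)*8 = floor(556/8)*8 = 552 B
Final fragment needs no 8-byte alignment: it can carry up to MTU - header = 556 B
Non-final fragments needed = ceil((payload - 556) / 552) = ceil(3978/552) = ceil(7.2065) = 8
Number of fragments = 8 + 1 = 9
Fragment sizes (data): 8 * 552 B + 118 B (last, 118 <= 556 OK)
Total bytes sent = payload + n_frags * header = 4534 + 9*20 = 4534 + 180 = 4714 B

9, 4714


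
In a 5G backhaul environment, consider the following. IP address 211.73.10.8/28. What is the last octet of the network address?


Given: IP = 211.73.10.8, prefix = /28
Subnet mask = 255.255.255.240
Last octet of IP: 8
Last octet of mask: 240
Network last octet = 8 AND 240 = 0

0


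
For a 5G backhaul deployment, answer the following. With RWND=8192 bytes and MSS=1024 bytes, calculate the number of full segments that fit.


Given: RWND = 8192 bytes, MSS = 1024 bytes
Full segments = floor(RWND / MSS)
Full segments = floor(8192 / 1024)
Full segments = floor(8.0) = 8

8


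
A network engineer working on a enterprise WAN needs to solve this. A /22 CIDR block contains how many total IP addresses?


Given: CIDR prefix /22
Host bits = 32 - 22 = 10
Total addresses = 2^10 = 1024

1024


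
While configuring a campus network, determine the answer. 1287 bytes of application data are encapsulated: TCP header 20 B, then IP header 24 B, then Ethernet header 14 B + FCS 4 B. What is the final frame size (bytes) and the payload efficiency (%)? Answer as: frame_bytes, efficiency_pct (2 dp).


TCP segment = 1287 + 20 = 1307 B
IP packet = 1307 + 24 = 1331 B
Ethernet frame = 1331 + 14 + 4 = 1349 B
Efficiency = app / frame = 1287 / 1349 = 0.954040 = 95.4040% -> 95.40% (2 dp)

1349, 95.40


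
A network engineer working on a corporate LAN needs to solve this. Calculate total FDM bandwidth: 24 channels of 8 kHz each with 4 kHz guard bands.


Given: 24 channels, 8 kHz each, guard = 4 kHz
Channel bandwidth = 24 * 8 = 192 kHz
Guard bands = 23 gaps * 4 kHz = 92 kHz
Total = 192 + 92 = 284 kHz

284


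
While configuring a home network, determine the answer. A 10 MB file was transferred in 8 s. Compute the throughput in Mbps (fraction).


Given: file = 10 MB, time = 8 s
File in Mb = 10 * 8 = 80 Mb
Throughput = 80 / 8 Mbps
Throughput = 10 Mbps

10


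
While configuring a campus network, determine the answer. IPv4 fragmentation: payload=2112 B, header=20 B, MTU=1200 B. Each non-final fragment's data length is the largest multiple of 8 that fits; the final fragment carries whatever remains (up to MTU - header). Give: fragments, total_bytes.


Max data per non-final fragment = floor((MTU - header)/8)*8 = floor((1200 - 20)/8)*8 = floor(1180/8)*8 = 1176 B
Final fragment needs no 8-byte alignment: it can carry up to MTU - header = 1180 B
Non-final fragments needed = ceil((payload - 1180) / 1176) = ceil(932/1176) = ceil(0.7925) = 1
Number of fragments = 1 + 1 = 2
Fragment sizes (data): 1 * 1176 B + 936 B (last, 936 <= 1180 OK)
Total bytes sent = payload + n_frags * header = 2112 + 2*20 = 2112 + 40 = 2152 B

2, 2152


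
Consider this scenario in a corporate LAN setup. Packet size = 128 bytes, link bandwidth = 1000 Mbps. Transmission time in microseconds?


Given: packet = 128 bytes, bandwidth = 1000 Mbps
Packet in bits = 128 * 8 = 1024 bits
Bandwidth = 1000 * 10^6 = 1000000000 bps
Time = 1024 / 1000000000 seconds
Time in us = 1024 * 10^6 / 1000000000 = 1.024

1.024


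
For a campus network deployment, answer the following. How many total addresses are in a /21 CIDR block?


Given: CIDR prefix /21
Host bits = 32 - 21 = 11
Total addresses = 2^11 = 2048

2048


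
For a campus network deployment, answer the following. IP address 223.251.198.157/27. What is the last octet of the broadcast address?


Given: IP = 223.251.198.157, prefix = /27
Host bits = 32 - 27 = 5
Network last octet = 157 AND mask = 128
Host part size = 2^5 - 1 = 31
Broadcast last octet = 128 OR 31 = 159

159


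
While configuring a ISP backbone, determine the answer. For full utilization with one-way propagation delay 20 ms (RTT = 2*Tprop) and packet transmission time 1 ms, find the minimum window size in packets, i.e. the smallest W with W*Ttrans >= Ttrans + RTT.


Given: Ttrans = 1 ms, RTT = 40 ms (= 2 * Tprop, Tprop = 20 ms)
Time until first ACK returns = Ttrans + RTT = 1 + 40 = 41 ms
Need W * Ttrans >= Ttrans + RTT  ->  W >= (Ttrans + RTT) / Ttrans
(Ttrans + RTT) / Ttrans = 41 / 1 = 41
W_min = ceil(41) = 41

41


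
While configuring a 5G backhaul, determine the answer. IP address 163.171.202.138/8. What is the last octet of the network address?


Given: IP = 163.171.202.138, prefix = /8
Subnet mask = 255.0.0.0
Last octet of IP: 138
Last octet of mask: 0
Network last octet = 138 AND 0 = 0

0


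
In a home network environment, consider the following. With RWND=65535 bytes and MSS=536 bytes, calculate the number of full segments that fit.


Given: RWND = 65535 bytes, MSS = 536 bytes
Full segments = floor(RWND / MSS)
Full segments = floor(65535 / 536)
Full segments = floor(122.2668) = 122

122


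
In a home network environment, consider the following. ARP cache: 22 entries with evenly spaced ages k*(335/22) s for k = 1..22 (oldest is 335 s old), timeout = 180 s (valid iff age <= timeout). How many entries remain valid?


Ages are k * 335/22 s for k = 1..22 (spacing = 15.2273 s).
Entry k is valid iff k * 335/22 <= 180 iff k <= 22 * 180 / 335 = 11.8209
n_valid = floor(11.8209) = 11
(n_stale = 22 - 11 = 11)

11


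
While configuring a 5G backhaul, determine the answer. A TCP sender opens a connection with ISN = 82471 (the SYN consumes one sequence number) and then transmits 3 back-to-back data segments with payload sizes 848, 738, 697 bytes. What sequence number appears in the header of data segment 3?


The SYN occupies sequence number ISN = 82471, so the first data byte is ISN + 1 = 82472.
SEQ of data segment i = (ISN + 1) + sum of payload sizes of segments 1..i-1.
Segment 1: SEQ = 82472, payload = 848 bytes
Segment 2: SEQ = 83320, payload = 738 bytes
Segment 3: SEQ = 84058, payload = 697 bytes
SEQ of segment 3 = 82472 + 848 + 738 = 84058

84058


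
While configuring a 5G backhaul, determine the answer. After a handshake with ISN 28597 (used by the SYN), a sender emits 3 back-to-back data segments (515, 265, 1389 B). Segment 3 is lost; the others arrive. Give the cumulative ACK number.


SYN uses sequence number 28597; first data byte = ISN + 1 = 28598.
Segment 1: SEQ = 28598, len = 515 B, covers [28598, 29112]
Segment 2: SEQ = 29113, len = 265 B, covers [29113, 29377]
Segment 3: SEQ = 29378, len = 1389 B, covers [29378, 30766] [LOST]
In-order data received: bytes [28598, 29377] (segments 1..2).
Segment 3 missing -> gap begins at byte 29378.
Cumulative ACK = next expected in-order byte = 28598 + 515 + 265 = 29378

29378


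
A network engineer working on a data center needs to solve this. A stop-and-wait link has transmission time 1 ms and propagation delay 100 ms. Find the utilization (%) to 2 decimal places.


Given: Ttrans = 1 ms, Tprop = 100 ms
RTT = 2 * Tprop = 2 * 100 = 200 ms
U = Ttrans / (Ttrans + RTT)
U = 1 / (1 + 200)
U = 1 / 201 = 0.004975
U% = 0.50%

0.50


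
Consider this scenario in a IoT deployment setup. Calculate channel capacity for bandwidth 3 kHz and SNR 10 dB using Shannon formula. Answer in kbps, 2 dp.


Given: B = 3 kHz, SNR = 10 dB
SNR linear = 10^(10/10) = 10
1 + SNR = 11
log2(11) = 3.4594316186
C = 3 * 1000 * 3.4594316186 = 10378.2949 bps
C = 10.378295 kbps -> 10.38 kbps (2 dp)

10.38


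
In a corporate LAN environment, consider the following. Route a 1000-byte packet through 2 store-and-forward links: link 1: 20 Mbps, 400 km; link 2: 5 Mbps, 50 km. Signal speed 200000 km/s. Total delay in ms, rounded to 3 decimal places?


Packet = 1000 bytes = 8000 bits. Store-and-forward: sum (t_trans + t_prop) per link.
Link 1: t_trans = 8000/(20*10^6) s = 0.4000 ms; t_prop = 400/200000 s = 2.0000 ms; subtotal = 2.4000 ms
Link 2: t_trans = 8000/(5*10^6) s = 1.6000 ms; t_prop = 50/200000 s = 0.2500 ms; subtotal = 1.8500 ms
End-to-end = 2.4000 + 1.8500 = 4.2500 ms -> 4.250 ms (3 dp)

4.250


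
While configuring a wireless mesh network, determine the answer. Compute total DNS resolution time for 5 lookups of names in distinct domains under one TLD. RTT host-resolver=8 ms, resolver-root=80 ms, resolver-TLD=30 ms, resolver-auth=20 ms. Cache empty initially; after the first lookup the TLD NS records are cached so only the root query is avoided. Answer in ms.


Lookup 1 (cold cache): local + root + TLD + auth = 8 + 80 + 30 + 20 = 138 ms
Lookups 2..5 (TLD NS cached -> skip root; new domain -> still ask TLD and auth): local + TLD + auth = 8 + 30 + 20 = 58 ms each
Remaining 4 lookups: 4 * 58 = 232 ms
Total = 138 + 232 = 370 ms

370


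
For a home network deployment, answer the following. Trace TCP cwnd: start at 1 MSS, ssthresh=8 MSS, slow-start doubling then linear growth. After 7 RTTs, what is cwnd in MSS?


RTT 0: cwnd = 1 MSS (initial)
RTT 1: cwnd = 2 MSS (slow start, doubled)
RTT 2: cwnd = 4 MSS (slow start, doubled)
RTT 3: cwnd = 8 MSS (slow start, doubled)
RTT 4: cwnd = 9 MSS (congestion avoidance, +1)
RTT 5: cwnd = 10 MSS (congestion avoidance, +1)
RTT 6: cwnd = 11 MSS (congestion avoidance, +1)
RTT 7: cwnd = 12 MSS (congestion avoidance, +1)

12


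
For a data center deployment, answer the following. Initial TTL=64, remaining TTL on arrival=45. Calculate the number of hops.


Given: initial TTL = 64, received TTL = 45
Hops = initial TTL - received TTL
Hops = 64 - 45 = 19

19


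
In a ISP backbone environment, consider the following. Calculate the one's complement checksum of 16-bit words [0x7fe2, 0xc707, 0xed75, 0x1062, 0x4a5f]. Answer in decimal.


Given words: [0x7fe2, 0xc707, 0xed75, 0x1062, 0x4a5f]
Step 1: Sum all words
Raw sum = 32738 + 50951 + 60789 + 4194 + 19039 = 167711
Step 2: Fold carry: (36639 + 2) = 36641
One's complement = ~36641 & 0xFFFF = 28894

28894
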